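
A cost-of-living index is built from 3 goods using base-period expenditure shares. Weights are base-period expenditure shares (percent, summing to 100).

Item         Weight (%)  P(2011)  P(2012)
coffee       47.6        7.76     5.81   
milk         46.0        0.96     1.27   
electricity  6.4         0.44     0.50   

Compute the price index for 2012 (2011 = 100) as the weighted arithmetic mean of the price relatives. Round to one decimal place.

103.8

coffee: 47.6 × (5.81/7.76) = 47.6 × 0.748711 = 35.6387
milk: 46.0 × (1.27/0.96) = 46.0 × 1.322917 = 60.8542
electricity: 6.4 × (0.50/0.44) = 6.4 × 1.136364 = 7.2727
Index = Σ wᵢ·(p₁ᵢ/p₀ᵢ) = 35.6387 + 60.8542 + 7.2727 = 103.7656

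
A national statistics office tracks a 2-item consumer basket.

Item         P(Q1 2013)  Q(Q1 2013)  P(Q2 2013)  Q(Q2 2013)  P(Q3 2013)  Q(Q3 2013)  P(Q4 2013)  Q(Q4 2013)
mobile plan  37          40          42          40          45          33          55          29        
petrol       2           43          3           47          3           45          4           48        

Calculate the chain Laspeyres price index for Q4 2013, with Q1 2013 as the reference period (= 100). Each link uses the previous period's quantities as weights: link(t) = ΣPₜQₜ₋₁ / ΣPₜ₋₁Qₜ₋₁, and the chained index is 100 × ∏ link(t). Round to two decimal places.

151.63

Link Q1 2013→Q2 2013:
ΣP(Q2 2013)Q(Q1 2013) = 42×40 + 3×43 = 1680 + 129 = 1809
ΣP(Q1 2013)Q(Q1 2013) = 37×40 + 2×43 = 1480 + 86 = 1566
link = 1809/1566 = 1.155172
Link Q2 2013→Q3 2013:
ΣP(Q3 2013)Q(Q2 2013) = 45×40 + 3×47 = 1800 + 141 = 1941
ΣP(Q2 2013)Q(Q2 2013) = 42×40 + 3×47 = 1680 + 141 = 1821
link = 1941/1821 = 1.065898
Link Q3 2013→Q4 2013:
ΣP(Q4 2013)Q(Q3 2013) = 55×33 + 4×45 = 1815 + 180 = 1995
ΣP(Q3 2013)Q(Q3 2013) = 45×33 + 3×45 = 1485 + 135 = 1620
link = 1995/1620 = 1.231481
Chained index = 100 × 1.155172 × 1.065898 × 1.231481 = 151.6318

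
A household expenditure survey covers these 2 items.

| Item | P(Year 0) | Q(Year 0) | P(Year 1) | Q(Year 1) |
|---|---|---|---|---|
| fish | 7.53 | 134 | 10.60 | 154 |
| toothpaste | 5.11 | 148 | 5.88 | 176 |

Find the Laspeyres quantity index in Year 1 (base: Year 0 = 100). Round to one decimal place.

116.6

Laspeyres quantity index uses base-period prices as weights.
ΣP(Year 0)·Q(Year 1) = 7.53×154 + 5.11×176 = 1159.62 + 899.36 = 2058.98
ΣP(Year 0)·Q(Year 0) = 7.53×134 + 5.11×148 = 1009.02 + 756.28 = 1765.3
Index = 2058.98 / 1765.3 × 100 = 116.6363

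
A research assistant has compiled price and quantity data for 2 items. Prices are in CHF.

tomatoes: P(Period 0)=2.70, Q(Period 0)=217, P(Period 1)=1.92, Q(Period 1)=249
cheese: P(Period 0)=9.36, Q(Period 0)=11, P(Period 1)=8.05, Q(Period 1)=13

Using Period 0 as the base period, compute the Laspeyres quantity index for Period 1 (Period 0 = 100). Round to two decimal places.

115.26

Laspeyres quantity index uses base-period prices as weights.
ΣP(Period 0)·Q(Period 1) = 2.70×249 + 9.36×13 = 672.3 + 121.68 = 793.98
ΣP(Period 0)·Q(Period 0) = 2.70×217 + 9.36×11 = 585.9 + 102.96 = 688.86
Index = 793.98 / 688.86 × 100 = 115.2600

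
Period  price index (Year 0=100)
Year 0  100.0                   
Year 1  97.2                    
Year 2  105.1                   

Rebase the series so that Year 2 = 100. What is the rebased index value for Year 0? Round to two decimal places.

Rebased(Year 0) = 100.0 / 105.1 × 100 = 95.1475

95.15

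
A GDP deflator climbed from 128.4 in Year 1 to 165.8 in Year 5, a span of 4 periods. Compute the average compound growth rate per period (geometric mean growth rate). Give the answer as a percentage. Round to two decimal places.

Growth factor = (165.8/128.4)^(1/4) = (1.291277)^(1/4) = 1.065994
Growth rate = 1.065994 − 1 = 0.065994 = 6.5994%

6.60%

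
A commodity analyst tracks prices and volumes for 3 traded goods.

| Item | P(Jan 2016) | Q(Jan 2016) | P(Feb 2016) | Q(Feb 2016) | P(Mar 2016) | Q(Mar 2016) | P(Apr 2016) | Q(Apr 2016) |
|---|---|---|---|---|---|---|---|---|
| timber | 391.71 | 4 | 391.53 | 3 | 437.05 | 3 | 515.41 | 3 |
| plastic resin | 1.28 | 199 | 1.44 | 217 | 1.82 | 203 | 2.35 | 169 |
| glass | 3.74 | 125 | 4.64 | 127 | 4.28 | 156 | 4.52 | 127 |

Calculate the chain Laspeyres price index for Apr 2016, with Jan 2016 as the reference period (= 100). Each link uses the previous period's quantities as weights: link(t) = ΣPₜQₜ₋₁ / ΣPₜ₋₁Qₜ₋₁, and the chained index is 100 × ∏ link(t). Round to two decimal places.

133.78

Link Jan 2016→Feb 2016:
ΣP(Feb 2016)Q(Jan 2016) = 391.53×4 + 1.44×199 + 4.64×125 = 1566.12 + 286.56 + 580 = 2432.68
ΣP(Jan 2016)Q(Jan 2016) = 391.71×4 + 1.28×199 + 3.74×125 = 1566.84 + 254.72 + 467.5 = 2289.06
link = 2432.68/2289.06 = 1.062742
Link Feb 2016→Mar 2016:
ΣP(Mar 2016)Q(Feb 2016) = 437.05×3 + 1.82×217 + 4.28×127 = 1311.15 + 394.94 + 543.56 = 2249.65
ΣP(Feb 2016)Q(Feb 2016) = 391.53×3 + 1.44×217 + 4.64×127 = 1174.59 + 312.48 + 589.28 = 2076.35
link = 2249.65/2076.35 = 1.083464
Link Mar 2016→Apr 2016:
ΣP(Apr 2016)Q(Mar 2016) = 515.41×3 + 2.35×203 + 4.52×156 = 1546.23 + 477.05 + 705.12 = 2728.4
ΣP(Mar 2016)Q(Mar 2016) = 437.05×3 + 1.82×203 + 4.28×156 = 1311.15 + 369.46 + 667.68 = 2348.29
link = 2728.4/2348.29 = 1.161867
Chained index = 100 × 1.062742 × 1.083464 × 1.161867 = 133.7823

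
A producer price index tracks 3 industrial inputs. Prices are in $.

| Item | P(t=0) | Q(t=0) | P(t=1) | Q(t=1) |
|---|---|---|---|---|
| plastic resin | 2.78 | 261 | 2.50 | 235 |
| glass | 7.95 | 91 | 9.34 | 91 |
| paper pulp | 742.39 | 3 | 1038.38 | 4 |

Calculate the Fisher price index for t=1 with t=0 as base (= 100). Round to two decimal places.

Laspeyres component (base-period weights):
ΣP(t=1)Q(t=0) = 2.50×261 + 9.34×91 + 1038.38×3 = 652.5 + 849.94 + 3115.14 = 4617.58
ΣP(t=0)Q(t=0) = 2.78×261 + 7.95×91 + 742.39×3 = 725.58 + 723.45 + 2227.17 = 3676.2
L = 4617.58 / 3676.2 × 100 = 125.6074
Paasche component (current-period weights):
ΣP(t=1)Q(t=1) = 2.50×235 + 9.34×91 + 1038.38×4 = 587.5 + 849.94 + 4153.52 = 5590.96
ΣP(t=0)Q(t=1) = 2.78×235 + 7.95×91 + 742.39×4 = 653.3 + 723.45 + 2969.56 = 4346.31
P = 5590.96 / 4346.31 × 100 = 128.6369
Fisher = √(L × P) = √(125.6074 × 128.6369) = 127.1132

127.11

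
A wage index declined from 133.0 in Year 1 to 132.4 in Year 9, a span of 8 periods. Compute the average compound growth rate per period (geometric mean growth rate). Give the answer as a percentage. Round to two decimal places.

-0.06%

Growth factor = (132.4/133.0)^(1/8) = (0.995489)^(1/8) = 0.999435
Growth rate = 0.999435 − 1 = -0.000565 = -0.0565%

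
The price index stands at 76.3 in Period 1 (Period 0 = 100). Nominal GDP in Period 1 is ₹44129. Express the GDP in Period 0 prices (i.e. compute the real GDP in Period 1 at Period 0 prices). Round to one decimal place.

57836.2

Real = Nominal ÷ (Index/100) = 44129 ÷ (76.3/100)
     = 44129 ÷ 0.763 = 57836.1730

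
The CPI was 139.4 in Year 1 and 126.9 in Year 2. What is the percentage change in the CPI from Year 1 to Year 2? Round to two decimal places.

Change = (126.9 − 139.4) / 139.4 × 100
       = -12.5 / 139.4 × 100 = -8.9670%

-8.97%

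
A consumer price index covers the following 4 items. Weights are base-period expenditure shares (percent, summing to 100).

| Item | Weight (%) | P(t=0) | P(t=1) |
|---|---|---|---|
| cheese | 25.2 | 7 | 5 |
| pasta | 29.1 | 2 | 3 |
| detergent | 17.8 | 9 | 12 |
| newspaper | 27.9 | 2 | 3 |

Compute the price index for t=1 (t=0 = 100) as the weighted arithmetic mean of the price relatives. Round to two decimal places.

cheese: 25.2 × (5/7) = 25.2 × 0.714286 = 18.0000
pasta: 29.1 × (3/2) = 29.1 × 1.500000 = 43.6500
detergent: 17.8 × (12/9) = 17.8 × 1.333333 = 23.7333
newspaper: 27.9 × (3/2) = 27.9 × 1.500000 = 41.8500
Index = Σ wᵢ·(p₁ᵢ/p₀ᵢ) = 18.0000 + 43.6500 + 23.7333 + 41.8500 = 127.2333

127.23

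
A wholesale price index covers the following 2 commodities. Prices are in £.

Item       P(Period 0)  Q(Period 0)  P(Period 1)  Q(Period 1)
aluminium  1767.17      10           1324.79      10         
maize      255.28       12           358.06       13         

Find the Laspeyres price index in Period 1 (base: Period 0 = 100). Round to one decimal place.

84.6

Laspeyres price index uses base-period quantities as weights.
ΣP(Period 1)·Q(Period 0) = 1324.79×10 + 358.06×12 = 13247.9 + 4296.72 = 17544.62
ΣP(Period 0)·Q(Period 0) = 1767.17×10 + 255.28×12 = 17671.7 + 3063.36 = 20735.06
Index = 17544.62 / 20735.06 × 100 = 84.6133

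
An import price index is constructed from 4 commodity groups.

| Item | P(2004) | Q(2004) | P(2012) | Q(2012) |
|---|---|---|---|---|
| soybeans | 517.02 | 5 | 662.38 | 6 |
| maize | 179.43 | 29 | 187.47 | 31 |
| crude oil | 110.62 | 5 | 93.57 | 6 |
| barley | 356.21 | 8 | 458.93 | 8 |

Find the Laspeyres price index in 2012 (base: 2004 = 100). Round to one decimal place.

Laspeyres price index uses base-period quantities as weights.
ΣP(2012)·Q(2004) = 662.38×5 + 187.47×29 + 93.57×5 + 458.93×8 = 3311.9 + 5436.63 + 467.85 + 3671.44 = 12887.82
ΣP(2004)·Q(2004) = 517.02×5 + 179.43×29 + 110.62×5 + 356.21×8 = 2585.1 + 5203.47 + 553.1 + 2849.68 = 11191.35
Index = 12887.82 / 11191.35 × 100 = 115.1588

115.2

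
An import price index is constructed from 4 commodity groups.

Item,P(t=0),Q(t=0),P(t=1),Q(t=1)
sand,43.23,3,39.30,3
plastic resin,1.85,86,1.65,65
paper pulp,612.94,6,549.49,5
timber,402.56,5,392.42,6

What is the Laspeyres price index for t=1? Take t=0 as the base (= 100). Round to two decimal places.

Laspeyres price index uses base-period quantities as weights.
ΣP(t=1)·Q(t=0) = 39.30×3 + 1.65×86 + 549.49×6 + 392.42×5 = 117.9 + 141.9 + 3296.94 + 1962.1 = 5518.84
ΣP(t=0)·Q(t=0) = 43.23×3 + 1.85×86 + 612.94×6 + 402.56×5 = 129.69 + 159.1 + 3677.64 + 2012.8 = 5979.23
Index = 5518.84 / 5979.23 × 100 = 92.3002

92.30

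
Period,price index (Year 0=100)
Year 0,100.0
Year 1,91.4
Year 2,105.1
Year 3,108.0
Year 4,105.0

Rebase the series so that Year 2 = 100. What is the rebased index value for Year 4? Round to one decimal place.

99.9

Rebased(Year 4) = 105.0 / 105.1 × 100 = 99.9049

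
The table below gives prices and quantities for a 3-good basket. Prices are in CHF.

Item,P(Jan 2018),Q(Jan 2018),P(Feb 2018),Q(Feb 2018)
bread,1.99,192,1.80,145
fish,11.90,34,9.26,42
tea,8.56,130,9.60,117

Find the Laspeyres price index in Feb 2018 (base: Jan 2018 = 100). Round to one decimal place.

100.5

Laspeyres price index uses base-period quantities as weights.
ΣP(Feb 2018)·Q(Jan 2018) = 1.80×192 + 9.26×34 + 9.60×130 = 345.6 + 314.84 + 1248 = 1908.44
ΣP(Jan 2018)·Q(Jan 2018) = 1.99×192 + 11.90×34 + 8.56×130 = 382.08 + 404.6 + 1112.8 = 1899.48
Index = 1908.44 / 1899.48 × 100 = 100.4717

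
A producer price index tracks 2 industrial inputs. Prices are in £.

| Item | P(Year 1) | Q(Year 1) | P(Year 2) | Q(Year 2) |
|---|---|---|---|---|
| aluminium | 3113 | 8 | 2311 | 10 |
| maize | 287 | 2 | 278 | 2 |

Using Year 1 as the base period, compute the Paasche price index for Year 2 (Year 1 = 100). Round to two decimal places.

Paasche price index uses current-period quantities as weights.
ΣP(Year 2)·Q(Year 2) = 2311×10 + 278×2 = 23110 + 556 = 23666
ΣP(Year 1)·Q(Year 2) = 3113×10 + 287×2 = 31130 + 574 = 31704
Index = 23666 / 31704 × 100 = 74.6467

74.65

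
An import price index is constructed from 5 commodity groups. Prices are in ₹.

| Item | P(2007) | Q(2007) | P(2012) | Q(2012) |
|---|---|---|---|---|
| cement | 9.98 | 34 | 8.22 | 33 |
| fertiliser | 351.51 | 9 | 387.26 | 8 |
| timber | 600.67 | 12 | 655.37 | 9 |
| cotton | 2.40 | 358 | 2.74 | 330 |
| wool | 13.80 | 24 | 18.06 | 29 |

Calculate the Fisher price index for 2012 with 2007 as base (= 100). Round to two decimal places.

109.71

Laspeyres component (base-period weights):
ΣP(2012)Q(2007) = 8.22×34 + 387.26×9 + 655.37×12 + 2.74×358 + 18.06×24 = 279.48 + 3485.34 + 7864.44 + 980.92 + 433.44 = 13043.62
ΣP(2007)Q(2007) = 9.98×34 + 351.51×9 + 600.67×12 + 2.40×358 + 13.80×24 = 339.32 + 3163.59 + 7208.04 + 859.2 + 331.2 = 11901.35
L = 13043.62 / 11901.35 × 100 = 109.5978
Paasche component (current-period weights):
ΣP(2012)Q(2012) = 8.22×33 + 387.26×8 + 655.37×9 + 2.74×330 + 18.06×29 = 271.26 + 3098.08 + 5898.33 + 904.2 + 523.74 = 10695.61
ΣP(2007)Q(2012) = 9.98×33 + 351.51×8 + 600.67×9 + 2.40×330 + 13.80×29 = 329.34 + 2812.08 + 5406.03 + 792 + 400.2 = 9739.65
P = 10695.61 / 9739.65 × 100 = 109.8151
Fisher = √(L × P) = √(109.5978 × 109.8151) = 109.7064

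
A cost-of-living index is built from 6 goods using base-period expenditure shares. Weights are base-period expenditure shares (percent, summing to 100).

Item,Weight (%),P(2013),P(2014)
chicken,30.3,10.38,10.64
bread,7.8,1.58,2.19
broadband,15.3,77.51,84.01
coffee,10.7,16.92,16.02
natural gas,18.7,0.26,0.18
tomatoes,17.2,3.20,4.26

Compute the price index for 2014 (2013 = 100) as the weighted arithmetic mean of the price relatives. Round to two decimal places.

chicken: 30.3 × (10.64/10.38) = 30.3 × 1.025048 = 31.0590
bread: 7.8 × (2.19/1.58) = 7.8 × 1.386076 = 10.8114
broadband: 15.3 × (84.01/77.51) = 15.3 × 1.083860 = 16.5831
coffee: 10.7 × (16.02/16.92) = 10.7 × 0.946809 = 10.1309
natural gas: 18.7 × (0.18/0.26) = 18.7 × 0.692308 = 12.9462
tomatoes: 17.2 × (4.26/3.20) = 17.2 × 1.331250 = 22.8975
Index = Σ wᵢ·(p₁ᵢ/p₀ᵢ) = 31.0590 + 10.8114 + 16.5831 + 10.1309 + 12.9462 + 22.8975 = 104.4279

104.43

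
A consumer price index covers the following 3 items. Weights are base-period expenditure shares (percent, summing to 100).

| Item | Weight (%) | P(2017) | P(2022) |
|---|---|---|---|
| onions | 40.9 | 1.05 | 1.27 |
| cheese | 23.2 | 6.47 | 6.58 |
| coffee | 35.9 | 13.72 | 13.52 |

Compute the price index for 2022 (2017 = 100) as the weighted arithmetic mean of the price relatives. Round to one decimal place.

onions: 40.9 × (1.27/1.05) = 40.9 × 1.209524 = 49.4695
cheese: 23.2 × (6.58/6.47) = 23.2 × 1.017002 = 23.5944
coffee: 35.9 × (13.52/13.72) = 35.9 × 0.985423 = 35.3767
Index = Σ wᵢ·(p₁ᵢ/p₀ᵢ) = 49.4695 + 23.5944 + 35.3767 = 108.4406

108.4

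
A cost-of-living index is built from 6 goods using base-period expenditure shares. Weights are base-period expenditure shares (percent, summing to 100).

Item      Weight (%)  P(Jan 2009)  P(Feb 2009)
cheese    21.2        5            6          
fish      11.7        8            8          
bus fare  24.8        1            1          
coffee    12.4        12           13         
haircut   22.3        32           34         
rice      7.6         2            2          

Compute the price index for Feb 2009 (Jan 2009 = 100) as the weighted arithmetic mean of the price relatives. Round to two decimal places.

106.67

cheese: 21.2 × (6/5) = 21.2 × 1.200000 = 25.4400
fish: 11.7 × (8/8) = 11.7 × 1.000000 = 11.7000
bus fare: 24.8 × (1/1) = 24.8 × 1.000000 = 24.8000
coffee: 12.4 × (13/12) = 12.4 × 1.083333 = 13.4333
haircut: 22.3 × (34/32) = 22.3 × 1.062500 = 23.6938
rice: 7.6 × (2/2) = 7.6 × 1.000000 = 7.6000
Index = Σ wᵢ·(p₁ᵢ/p₀ᵢ) = 25.4400 + 11.7000 + 24.8000 + 13.4333 + 23.6938 + 7.6000 = 106.6671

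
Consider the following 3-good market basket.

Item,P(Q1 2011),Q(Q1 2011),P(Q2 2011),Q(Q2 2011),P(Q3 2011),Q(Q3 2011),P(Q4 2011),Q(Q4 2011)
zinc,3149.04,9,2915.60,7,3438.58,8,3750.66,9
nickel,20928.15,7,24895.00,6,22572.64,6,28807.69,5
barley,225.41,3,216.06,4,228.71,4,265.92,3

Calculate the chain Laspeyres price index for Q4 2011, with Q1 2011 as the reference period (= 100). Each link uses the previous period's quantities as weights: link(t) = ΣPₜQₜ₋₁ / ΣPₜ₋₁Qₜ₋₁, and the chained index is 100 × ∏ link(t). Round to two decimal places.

134.08

Link Q1 2011→Q2 2011:
ΣP(Q2 2011)Q(Q1 2011) = 2915.60×9 + 24895.00×7 + 216.06×3 = 26240.4 + 174265 + 648.18 = 201153.58
ΣP(Q1 2011)Q(Q1 2011) = 3149.04×9 + 20928.15×7 + 225.41×3 = 28341.36 + 146497.05 + 676.23 = 175514.64
link = 201153.58/175514.64 = 1.146079
Link Q2 2011→Q3 2011:
ΣP(Q3 2011)Q(Q2 2011) = 3438.58×7 + 22572.64×6 + 228.71×4 = 24070.06 + 135435.84 + 914.84 = 160420.74
ΣP(Q2 2011)Q(Q2 2011) = 2915.60×7 + 24895.00×6 + 216.06×4 = 20409.2 + 149370 + 864.24 = 170643.44
link = 160420.74/170643.44 = 0.940093
Link Q3 2011→Q4 2011:
ΣP(Q4 2011)Q(Q3 2011) = 3750.66×8 + 28807.69×6 + 265.92×4 = 30005.28 + 172846.14 + 1063.68 = 203915.1
ΣP(Q3 2011)Q(Q3 2011) = 3438.58×8 + 22572.64×6 + 228.71×4 = 27508.64 + 135435.84 + 914.84 = 163859.32
link = 203915.1/163859.32 = 1.244452
Chained index = 100 × 1.146079 × 0.940093 × 1.244452 = 134.0799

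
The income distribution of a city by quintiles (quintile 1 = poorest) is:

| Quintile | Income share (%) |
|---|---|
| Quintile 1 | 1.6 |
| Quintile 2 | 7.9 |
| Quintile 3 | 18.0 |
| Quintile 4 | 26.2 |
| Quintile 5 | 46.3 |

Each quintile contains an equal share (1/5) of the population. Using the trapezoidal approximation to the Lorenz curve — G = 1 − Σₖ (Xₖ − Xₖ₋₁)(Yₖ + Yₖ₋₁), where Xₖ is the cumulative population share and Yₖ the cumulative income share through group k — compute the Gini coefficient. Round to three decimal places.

0.431

Cumulative income shares Yₖ: 0.0160, 0.0950, 0.2750, 0.5370, 1.0000
Σ (Xₖ−Xₖ₋₁)(Yₖ+Yₖ₋₁) = (1/5)(0.0160+0.0000) + (1/5)(0.0950+0.0160) + (1/5)(0.2750+0.0950) + (1/5)(0.5370+0.2750) + (1/5)(1.0000+0.5370)
  = 0.0032 + 0.0222 + 0.0740 + 0.1624 + 0.3074 = 0.5692
G = 1 − 0.5692 = 0.4308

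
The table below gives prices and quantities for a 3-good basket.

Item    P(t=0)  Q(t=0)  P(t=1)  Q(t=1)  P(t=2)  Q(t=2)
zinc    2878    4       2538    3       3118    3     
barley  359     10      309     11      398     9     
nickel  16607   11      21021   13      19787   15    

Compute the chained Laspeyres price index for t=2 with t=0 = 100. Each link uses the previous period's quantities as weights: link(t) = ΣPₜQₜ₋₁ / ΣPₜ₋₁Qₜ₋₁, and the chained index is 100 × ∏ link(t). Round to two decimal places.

Link t=0→t=1:
ΣP(t=1)Q(t=0) = 2538×4 + 309×10 + 21021×11 = 10152 + 3090 + 231231 = 244473
ΣP(t=0)Q(t=0) = 2878×4 + 359×10 + 16607×11 = 11512 + 3590 + 182677 = 197779
link = 244473/197779 = 1.236092
Link t=1→t=2:
ΣP(t=2)Q(t=1) = 3118×3 + 398×11 + 19787×13 = 9354 + 4378 + 257231 = 270963
ΣP(t=1)Q(t=1) = 2538×3 + 309×11 + 21021×13 = 7614 + 3399 + 273273 = 284286
link = 270963/284286 = 0.953135
Chained index = 100 × 1.236092 × 0.953135 = 117.8163

117.82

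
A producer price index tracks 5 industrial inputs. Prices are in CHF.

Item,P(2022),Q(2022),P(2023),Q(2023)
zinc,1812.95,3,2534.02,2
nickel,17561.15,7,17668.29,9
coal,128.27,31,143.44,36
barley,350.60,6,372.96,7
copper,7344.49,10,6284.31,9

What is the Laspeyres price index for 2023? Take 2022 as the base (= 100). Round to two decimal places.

Laspeyres price index uses base-period quantities as weights.
ΣP(2023)·Q(2022) = 2534.02×3 + 17668.29×7 + 143.44×31 + 372.96×6 + 6284.31×10 = 7602.06 + 123678.03 + 4446.64 + 2237.76 + 62843.1 = 200807.59
ΣP(2022)·Q(2022) = 1812.95×3 + 17561.15×7 + 128.27×31 + 350.60×6 + 7344.49×10 = 5438.85 + 122928.05 + 3976.37 + 2103.6 + 73444.9 = 207891.77
Index = 200807.59 / 207891.77 × 100 = 96.5924

96.59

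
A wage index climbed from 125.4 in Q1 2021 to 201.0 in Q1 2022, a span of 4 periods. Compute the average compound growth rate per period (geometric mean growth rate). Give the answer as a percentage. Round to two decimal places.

12.52%

Growth factor = (201.0/125.4)^(1/4) = (1.602871)^(1/4) = 1.125187
Growth rate = 1.125187 − 1 = 0.125187 = 12.5187%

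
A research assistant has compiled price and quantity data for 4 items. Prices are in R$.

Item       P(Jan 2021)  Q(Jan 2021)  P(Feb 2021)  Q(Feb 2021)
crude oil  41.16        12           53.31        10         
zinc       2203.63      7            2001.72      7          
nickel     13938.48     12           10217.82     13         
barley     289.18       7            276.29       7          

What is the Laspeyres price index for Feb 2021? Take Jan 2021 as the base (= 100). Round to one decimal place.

Laspeyres price index uses base-period quantities as weights.
ΣP(Feb 2021)·Q(Jan 2021) = 53.31×12 + 2001.72×7 + 10217.82×12 + 276.29×7 = 639.72 + 14012.04 + 122613.84 + 1934.03 = 139199.63
ΣP(Jan 2021)·Q(Jan 2021) = 41.16×12 + 2203.63×7 + 13938.48×12 + 289.18×7 = 493.92 + 15425.41 + 167261.76 + 2024.26 = 185205.35
Index = 139199.63 / 185205.35 × 100 = 75.1596

75.2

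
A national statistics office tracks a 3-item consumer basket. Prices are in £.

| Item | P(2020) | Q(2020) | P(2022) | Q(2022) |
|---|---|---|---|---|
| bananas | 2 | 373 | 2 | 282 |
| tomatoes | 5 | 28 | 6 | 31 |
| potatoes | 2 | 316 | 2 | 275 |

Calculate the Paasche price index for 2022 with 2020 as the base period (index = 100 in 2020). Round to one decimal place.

102.4

Paasche price index uses current-period quantities as weights.
ΣP(2022)·Q(2022) = 2×282 + 6×31 + 2×275 = 564 + 186 + 550 = 1300
ΣP(2020)·Q(2022) = 2×282 + 5×31 + 2×275 = 564 + 155 + 550 = 1269
Index = 1300 / 1269 × 100 = 102.4429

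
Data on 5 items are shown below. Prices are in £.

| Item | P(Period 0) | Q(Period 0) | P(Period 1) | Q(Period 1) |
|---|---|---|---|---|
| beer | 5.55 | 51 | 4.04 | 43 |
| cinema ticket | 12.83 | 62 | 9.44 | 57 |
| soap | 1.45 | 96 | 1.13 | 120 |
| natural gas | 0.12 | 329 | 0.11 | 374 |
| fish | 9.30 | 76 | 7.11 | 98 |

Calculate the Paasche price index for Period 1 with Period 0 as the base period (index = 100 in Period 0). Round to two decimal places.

Paasche price index uses current-period quantities as weights.
ΣP(Period 1)·Q(Period 1) = 4.04×43 + 9.44×57 + 1.13×120 + 0.11×374 + 7.11×98 = 173.72 + 538.08 + 135.6 + 41.14 + 696.78 = 1585.32
ΣP(Period 0)·Q(Period 1) = 5.55×43 + 12.83×57 + 1.45×120 + 0.12×374 + 9.30×98 = 238.65 + 731.31 + 174 + 44.88 + 911.4 = 2100.24
Index = 1585.32 / 2100.24 × 100 = 75.4828

75.48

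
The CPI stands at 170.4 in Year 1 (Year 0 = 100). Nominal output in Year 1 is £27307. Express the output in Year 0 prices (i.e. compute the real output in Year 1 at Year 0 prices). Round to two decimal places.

16025.23

Real = Nominal ÷ (Index/100) = 27307 ÷ (170.4/100)
     = 27307 ÷ 1.704 = 16025.2347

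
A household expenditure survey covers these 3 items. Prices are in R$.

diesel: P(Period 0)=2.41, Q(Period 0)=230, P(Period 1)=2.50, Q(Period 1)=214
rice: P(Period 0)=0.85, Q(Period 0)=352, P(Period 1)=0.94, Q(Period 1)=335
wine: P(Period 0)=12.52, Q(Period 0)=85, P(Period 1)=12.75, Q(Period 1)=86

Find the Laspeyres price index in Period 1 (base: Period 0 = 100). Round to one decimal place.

103.8

Laspeyres price index uses base-period quantities as weights.
ΣP(Period 1)·Q(Period 0) = 2.50×230 + 0.94×352 + 12.75×85 = 575 + 330.88 + 1083.75 = 1989.63
ΣP(Period 0)·Q(Period 0) = 2.41×230 + 0.85×352 + 12.52×85 = 554.3 + 299.2 + 1064.2 = 1917.7
Index = 1989.63 / 1917.7 × 100 = 103.7508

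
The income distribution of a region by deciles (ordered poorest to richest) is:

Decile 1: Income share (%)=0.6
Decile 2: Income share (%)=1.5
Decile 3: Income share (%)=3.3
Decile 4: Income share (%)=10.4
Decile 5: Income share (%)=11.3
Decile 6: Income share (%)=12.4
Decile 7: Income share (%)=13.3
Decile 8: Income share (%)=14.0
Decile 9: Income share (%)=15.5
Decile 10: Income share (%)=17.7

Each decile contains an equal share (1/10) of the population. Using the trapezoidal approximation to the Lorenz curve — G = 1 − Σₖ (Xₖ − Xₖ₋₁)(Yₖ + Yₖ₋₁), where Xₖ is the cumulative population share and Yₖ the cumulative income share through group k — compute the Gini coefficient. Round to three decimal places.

Cumulative income shares Yₖ: 0.0060, 0.0210, 0.0540, 0.1580, 0.2710, 0.3950, 0.5280, 0.6680, 0.8230, 1.0000
Σ (Xₖ−Xₖ₋₁)(Yₖ+Yₖ₋₁) = (1/10)(0.0060+0.0000) + (1/10)(0.0210+0.0060) + (1/10)(0.0540+0.0210) + (1/10)(0.1580+0.0540) + (1/10)(0.2710+0.1580) + (1/10)(0.3950+0.2710) + (1/10)(0.5280+0.3950) + (1/10)(0.6680+0.5280) + (1/10)(0.8230+0.6680) + (1/10)(1.0000+0.8230)
  = 0.0006 + 0.0027 + 0.0075 + 0.0212 + 0.0429 + 0.0666 + 0.0923 + 0.1196 + 0.1491 + 0.1823 = 0.6848
G = 1 − 0.6848 = 0.3152

0.315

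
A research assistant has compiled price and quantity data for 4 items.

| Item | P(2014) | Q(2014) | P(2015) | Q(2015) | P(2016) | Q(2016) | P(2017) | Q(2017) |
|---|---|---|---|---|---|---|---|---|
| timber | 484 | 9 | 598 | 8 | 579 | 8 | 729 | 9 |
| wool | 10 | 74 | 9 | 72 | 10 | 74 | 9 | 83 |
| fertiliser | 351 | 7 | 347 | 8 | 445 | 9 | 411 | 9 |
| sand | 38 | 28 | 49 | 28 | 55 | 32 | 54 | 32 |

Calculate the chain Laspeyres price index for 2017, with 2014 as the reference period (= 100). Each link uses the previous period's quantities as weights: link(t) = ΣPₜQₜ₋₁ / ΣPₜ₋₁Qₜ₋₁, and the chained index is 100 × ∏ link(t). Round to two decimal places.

Link 2014→2015:
ΣP(2015)Q(2014) = 598×9 + 9×74 + 347×7 + 49×28 = 5382 + 666 + 2429 + 1372 = 9849
ΣP(2014)Q(2014) = 484×9 + 10×74 + 351×7 + 38×28 = 4356 + 740 + 2457 + 1064 = 8617
link = 9849/8617 = 1.142973
Link 2015→2016:
ΣP(2016)Q(2015) = 579×8 + 10×72 + 445×8 + 55×28 = 4632 + 720 + 3560 + 1540 = 10452
ΣP(2015)Q(2015) = 598×8 + 9×72 + 347×8 + 49×28 = 4784 + 648 + 2776 + 1372 = 9580
link = 10452/9580 = 1.091023
Link 2016→2017:
ΣP(2017)Q(2016) = 729×8 + 9×74 + 411×9 + 54×32 = 5832 + 666 + 3699 + 1728 = 11925
ΣP(2016)Q(2016) = 579×8 + 10×74 + 445×9 + 55×32 = 4632 + 740 + 4005 + 1760 = 11137
link = 11925/11137 = 1.070755
Chained index = 100 × 1.142973 × 1.091023 × 1.070755 = 133.5242

133.52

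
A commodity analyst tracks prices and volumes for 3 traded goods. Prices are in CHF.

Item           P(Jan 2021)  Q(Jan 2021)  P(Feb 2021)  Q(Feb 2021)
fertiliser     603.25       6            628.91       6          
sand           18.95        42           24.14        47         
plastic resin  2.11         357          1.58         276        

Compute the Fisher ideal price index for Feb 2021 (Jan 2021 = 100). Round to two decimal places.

104.24

Laspeyres component (base-period weights):
ΣP(Feb 2021)Q(Jan 2021) = 628.91×6 + 24.14×42 + 1.58×357 = 3773.46 + 1013.88 + 564.06 = 5351.4
ΣP(Jan 2021)Q(Jan 2021) = 603.25×6 + 18.95×42 + 2.11×357 = 3619.5 + 795.9 + 753.27 = 5168.67
L = 5351.4 / 5168.67 × 100 = 103.5353
Paasche component (current-period weights):
ΣP(Feb 2021)Q(Feb 2021) = 628.91×6 + 24.14×47 + 1.58×276 = 3773.46 + 1134.58 + 436.08 = 5344.12
ΣP(Jan 2021)Q(Feb 2021) = 603.25×6 + 18.95×47 + 2.11×276 = 3619.5 + 890.65 + 582.36 = 5092.51
P = 5344.12 / 5092.51 × 100 = 104.9408
Fisher = √(L × P) = √(103.5353 × 104.9408) = 104.2357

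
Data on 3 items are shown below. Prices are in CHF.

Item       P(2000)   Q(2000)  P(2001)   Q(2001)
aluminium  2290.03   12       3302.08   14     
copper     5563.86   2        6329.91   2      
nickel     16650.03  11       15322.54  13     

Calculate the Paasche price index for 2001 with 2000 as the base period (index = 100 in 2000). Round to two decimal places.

Paasche price index uses current-period quantities as weights.
ΣP(2001)·Q(2001) = 3302.08×14 + 6329.91×2 + 15322.54×13 = 46229.12 + 12659.82 + 199193.02 = 258081.96
ΣP(2000)·Q(2001) = 2290.03×14 + 5563.86×2 + 16650.03×13 = 32060.42 + 11127.72 + 216450.39 = 259638.53
Index = 258081.96 / 259638.53 × 100 = 99.4005

99.40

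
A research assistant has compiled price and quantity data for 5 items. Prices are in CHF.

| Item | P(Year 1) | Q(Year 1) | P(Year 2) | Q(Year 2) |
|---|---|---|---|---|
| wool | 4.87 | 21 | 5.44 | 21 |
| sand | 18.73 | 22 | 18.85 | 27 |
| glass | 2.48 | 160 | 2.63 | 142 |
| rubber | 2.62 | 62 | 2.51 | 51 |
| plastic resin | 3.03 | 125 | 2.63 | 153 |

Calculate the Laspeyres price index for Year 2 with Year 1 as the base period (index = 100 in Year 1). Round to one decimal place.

Laspeyres price index uses base-period quantities as weights.
ΣP(Year 2)·Q(Year 1) = 5.44×21 + 18.85×22 + 2.63×160 + 2.51×62 + 2.63×125 = 114.24 + 414.7 + 420.8 + 155.62 + 328.75 = 1434.11
ΣP(Year 1)·Q(Year 1) = 4.87×21 + 18.73×22 + 2.48×160 + 2.62×62 + 3.03×125 = 102.27 + 412.06 + 396.8 + 162.44 + 378.75 = 1452.32
Index = 1434.11 / 1452.32 × 100 = 98.7461

98.7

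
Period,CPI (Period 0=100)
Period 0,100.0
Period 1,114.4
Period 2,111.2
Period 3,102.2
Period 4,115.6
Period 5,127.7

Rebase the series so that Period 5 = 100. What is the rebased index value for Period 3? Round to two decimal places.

Rebased(Period 3) = 102.2 / 127.7 × 100 = 80.0313

80.03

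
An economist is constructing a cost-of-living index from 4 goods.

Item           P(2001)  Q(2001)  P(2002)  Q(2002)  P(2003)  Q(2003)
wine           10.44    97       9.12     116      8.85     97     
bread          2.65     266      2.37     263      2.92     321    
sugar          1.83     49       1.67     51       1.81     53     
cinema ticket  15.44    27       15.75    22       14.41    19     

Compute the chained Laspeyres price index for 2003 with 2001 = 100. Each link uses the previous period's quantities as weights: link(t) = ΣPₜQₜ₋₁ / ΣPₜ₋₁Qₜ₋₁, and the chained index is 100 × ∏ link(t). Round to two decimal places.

94.83

Link 2001→2002:
ΣP(2002)Q(2001) = 9.12×97 + 2.37×266 + 1.67×49 + 15.75×27 = 884.64 + 630.42 + 81.83 + 425.25 = 2022.14
ΣP(2001)Q(2001) = 10.44×97 + 2.65×266 + 1.83×49 + 15.44×27 = 1012.68 + 704.9 + 89.67 + 416.88 = 2224.13
link = 2022.14/2224.13 = 0.909182
Link 2002→2003:
ΣP(2003)Q(2002) = 8.85×116 + 2.92×263 + 1.81×51 + 14.41×22 = 1026.6 + 767.96 + 92.31 + 317.02 = 2203.89
ΣP(2002)Q(2002) = 9.12×116 + 2.37×263 + 1.67×51 + 15.75×22 = 1057.92 + 623.31 + 85.17 + 346.5 = 2112.9
link = 2203.89/2112.9 = 1.043064
Chained index = 100 × 0.909182 × 1.043064 = 94.8336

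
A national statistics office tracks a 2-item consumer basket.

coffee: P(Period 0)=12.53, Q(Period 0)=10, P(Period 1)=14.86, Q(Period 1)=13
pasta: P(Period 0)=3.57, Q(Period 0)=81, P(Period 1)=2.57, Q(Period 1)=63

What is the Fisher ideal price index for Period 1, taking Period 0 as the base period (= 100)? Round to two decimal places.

Laspeyres component (base-period weights):
ΣP(Period 1)Q(Period 0) = 14.86×10 + 2.57×81 = 148.6 + 208.17 = 356.77
ΣP(Period 0)Q(Period 0) = 12.53×10 + 3.57×81 = 125.3 + 289.17 = 414.47
L = 356.77 / 414.47 × 100 = 86.0786
Paasche component (current-period weights):
ΣP(Period 1)Q(Period 1) = 14.86×13 + 2.57×63 = 193.18 + 161.91 = 355.09
ΣP(Period 0)Q(Period 1) = 12.53×13 + 3.57×63 = 162.89 + 224.91 = 387.8
P = 355.09 / 387.8 × 100 = 91.5652
Fisher = √(L × P) = √(86.0786 × 91.5652) = 88.7795

88.78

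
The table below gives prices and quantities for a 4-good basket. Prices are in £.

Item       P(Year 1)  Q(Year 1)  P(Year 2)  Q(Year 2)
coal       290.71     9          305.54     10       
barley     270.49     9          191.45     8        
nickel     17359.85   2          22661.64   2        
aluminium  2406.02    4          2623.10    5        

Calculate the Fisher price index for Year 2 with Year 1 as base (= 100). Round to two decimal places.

121.84

Laspeyres component (base-period weights):
ΣP(Year 2)Q(Year 1) = 305.54×9 + 191.45×9 + 22661.64×2 + 2623.10×4 = 2749.86 + 1723.05 + 45323.28 + 10492.4 = 60288.59
ΣP(Year 1)Q(Year 1) = 290.71×9 + 270.49×9 + 17359.85×2 + 2406.02×4 = 2616.39 + 2434.41 + 34719.7 + 9624.08 = 49394.58
L = 60288.59 / 49394.58 × 100 = 122.0551
Paasche component (current-period weights):
ΣP(Year 2)Q(Year 2) = 305.54×10 + 191.45×8 + 22661.64×2 + 2623.10×5 = 3055.4 + 1531.6 + 45323.28 + 13115.5 = 63025.78
ΣP(Year 1)Q(Year 2) = 290.71×10 + 270.49×8 + 17359.85×2 + 2406.02×5 = 2907.1 + 2163.92 + 34719.7 + 12030.1 = 51820.82
P = 63025.78 / 51820.82 × 100 = 121.6225
Fisher = √(L × P) = √(122.0551 × 121.6225) = 121.8386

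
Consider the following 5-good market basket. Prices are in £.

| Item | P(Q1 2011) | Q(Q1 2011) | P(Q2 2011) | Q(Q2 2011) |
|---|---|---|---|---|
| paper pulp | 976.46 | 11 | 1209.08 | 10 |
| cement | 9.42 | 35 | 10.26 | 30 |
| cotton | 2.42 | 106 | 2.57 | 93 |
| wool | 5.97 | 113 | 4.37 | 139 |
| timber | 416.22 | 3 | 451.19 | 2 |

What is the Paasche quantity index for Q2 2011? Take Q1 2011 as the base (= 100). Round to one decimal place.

Paasche quantity index uses current-period prices as weights.
ΣP(Q2 2011)·Q(Q2 2011) = 1209.08×10 + 10.26×30 + 2.57×93 + 4.37×139 + 451.19×2 = 12090.8 + 307.8 + 239.01 + 607.43 + 902.38 = 14147.42
ΣP(Q2 2011)·Q(Q1 2011) = 1209.08×11 + 10.26×35 + 2.57×106 + 4.37×113 + 451.19×3 = 13299.88 + 359.1 + 272.42 + 493.81 + 1353.57 = 15778.78
Index = 14147.42 / 15778.78 × 100 = 89.6611

89.7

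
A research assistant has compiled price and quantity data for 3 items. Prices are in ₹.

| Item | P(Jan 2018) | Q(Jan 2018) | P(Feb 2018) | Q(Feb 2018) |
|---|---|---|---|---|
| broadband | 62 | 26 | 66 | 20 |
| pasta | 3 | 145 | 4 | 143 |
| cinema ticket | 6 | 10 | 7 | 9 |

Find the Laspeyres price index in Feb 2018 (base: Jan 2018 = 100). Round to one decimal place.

112.3

Laspeyres price index uses base-period quantities as weights.
ΣP(Feb 2018)·Q(Jan 2018) = 66×26 + 4×145 + 7×10 = 1716 + 580 + 70 = 2366
ΣP(Jan 2018)·Q(Jan 2018) = 62×26 + 3×145 + 6×10 = 1612 + 435 + 60 = 2107
Index = 2366 / 2107 × 100 = 112.2924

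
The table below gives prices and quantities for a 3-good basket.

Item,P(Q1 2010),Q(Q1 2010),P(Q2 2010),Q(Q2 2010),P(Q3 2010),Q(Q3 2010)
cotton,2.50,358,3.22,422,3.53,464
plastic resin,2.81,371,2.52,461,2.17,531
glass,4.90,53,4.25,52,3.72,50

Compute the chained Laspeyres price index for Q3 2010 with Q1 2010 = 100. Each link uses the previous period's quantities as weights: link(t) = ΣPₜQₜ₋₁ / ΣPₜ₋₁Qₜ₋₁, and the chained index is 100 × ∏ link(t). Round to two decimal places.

103.04

Link Q1 2010→Q2 2010:
ΣP(Q2 2010)Q(Q1 2010) = 3.22×358 + 2.52×371 + 4.25×53 = 1152.76 + 934.92 + 225.25 = 2312.93
ΣP(Q1 2010)Q(Q1 2010) = 2.50×358 + 2.81×371 + 4.90×53 = 895 + 1042.51 + 259.7 = 2197.21
link = 2312.93/2197.21 = 1.052667
Link Q2 2010→Q3 2010:
ΣP(Q3 2010)Q(Q2 2010) = 3.53×422 + 2.17×461 + 3.72×52 = 1489.66 + 1000.37 + 193.44 = 2683.47
ΣP(Q2 2010)Q(Q2 2010) = 3.22×422 + 2.52×461 + 4.25×52 = 1358.84 + 1161.72 + 221 = 2741.56
link = 2683.47/2741.56 = 0.978811
Chained index = 100 × 1.052667 × 0.978811 = 103.0362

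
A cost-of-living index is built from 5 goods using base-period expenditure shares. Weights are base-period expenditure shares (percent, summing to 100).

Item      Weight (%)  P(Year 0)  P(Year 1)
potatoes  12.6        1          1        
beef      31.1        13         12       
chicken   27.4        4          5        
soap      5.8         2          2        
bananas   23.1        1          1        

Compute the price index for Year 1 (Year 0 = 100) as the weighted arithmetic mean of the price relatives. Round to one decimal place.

potatoes: 12.6 × (1/1) = 12.6 × 1.000000 = 12.6000
beef: 31.1 × (12/13) = 31.1 × 0.923077 = 28.7077
chicken: 27.4 × (5/4) = 27.4 × 1.250000 = 34.2500
soap: 5.8 × (2/2) = 5.8 × 1.000000 = 5.8000
bananas: 23.1 × (1/1) = 23.1 × 1.000000 = 23.1000
Index = Σ wᵢ·(p₁ᵢ/p₀ᵢ) = 12.6000 + 28.7077 + 34.2500 + 5.8000 + 23.1000 = 104.4577

104.5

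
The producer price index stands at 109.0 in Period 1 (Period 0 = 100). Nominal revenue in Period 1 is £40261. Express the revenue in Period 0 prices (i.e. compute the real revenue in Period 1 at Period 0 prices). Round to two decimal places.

Real = Nominal ÷ (Index/100) = 40261 ÷ (109.0/100)
     = 40261 ÷ 1.090 = 36936.6972

36936.70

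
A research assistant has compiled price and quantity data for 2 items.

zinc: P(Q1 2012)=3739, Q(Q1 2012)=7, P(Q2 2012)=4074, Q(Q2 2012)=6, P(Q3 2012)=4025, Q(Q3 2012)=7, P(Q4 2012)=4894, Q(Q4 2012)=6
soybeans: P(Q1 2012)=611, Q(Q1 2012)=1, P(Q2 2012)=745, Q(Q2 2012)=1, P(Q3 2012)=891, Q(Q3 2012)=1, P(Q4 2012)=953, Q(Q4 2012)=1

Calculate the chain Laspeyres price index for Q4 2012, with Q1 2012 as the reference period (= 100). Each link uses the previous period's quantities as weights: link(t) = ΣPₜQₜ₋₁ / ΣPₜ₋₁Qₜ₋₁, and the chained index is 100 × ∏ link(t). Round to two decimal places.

131.58

Link Q1 2012→Q2 2012:
ΣP(Q2 2012)Q(Q1 2012) = 4074×7 + 745×1 = 28518 + 745 = 29263
ΣP(Q1 2012)Q(Q1 2012) = 3739×7 + 611×1 = 26173 + 611 = 26784
link = 29263/26784 = 1.092555
Link Q2 2012→Q3 2012:
ΣP(Q3 2012)Q(Q2 2012) = 4025×6 + 891×1 = 24150 + 891 = 25041
ΣP(Q2 2012)Q(Q2 2012) = 4074×6 + 745×1 = 24444 + 745 = 25189
link = 25041/25189 = 0.994124
Link Q3 2012→Q4 2012:
ΣP(Q4 2012)Q(Q3 2012) = 4894×7 + 953×1 = 34258 + 953 = 35211
ΣP(Q3 2012)Q(Q3 2012) = 4025×7 + 891×1 = 28175 + 891 = 29066
link = 35211/29066 = 1.211415
Chained index = 100 × 1.092555 × 0.994124 × 1.211415 = 131.5762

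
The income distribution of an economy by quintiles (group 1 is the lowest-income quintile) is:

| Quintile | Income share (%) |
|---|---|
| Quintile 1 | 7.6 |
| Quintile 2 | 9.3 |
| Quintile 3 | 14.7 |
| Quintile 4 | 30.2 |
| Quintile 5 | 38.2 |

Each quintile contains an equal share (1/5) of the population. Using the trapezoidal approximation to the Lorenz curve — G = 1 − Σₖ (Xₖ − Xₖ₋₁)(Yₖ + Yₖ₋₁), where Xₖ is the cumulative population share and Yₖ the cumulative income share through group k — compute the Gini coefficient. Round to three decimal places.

0.328

Cumulative income shares Yₖ: 0.0760, 0.1690, 0.3160, 0.6180, 1.0000
Σ (Xₖ−Xₖ₋₁)(Yₖ+Yₖ₋₁) = (1/5)(0.0760+0.0000) + (1/5)(0.1690+0.0760) + (1/5)(0.3160+0.1690) + (1/5)(0.6180+0.3160) + (1/5)(1.0000+0.6180)
  = 0.0152 + 0.0490 + 0.0970 + 0.1868 + 0.3236 = 0.6716
G = 1 − 0.6716 = 0.3284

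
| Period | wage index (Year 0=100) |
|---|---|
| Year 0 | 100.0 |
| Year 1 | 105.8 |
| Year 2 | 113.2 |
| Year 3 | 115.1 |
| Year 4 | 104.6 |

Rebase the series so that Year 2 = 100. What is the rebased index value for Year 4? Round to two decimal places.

92.40

Rebased(Year 4) = 104.6 / 113.2 × 100 = 92.4028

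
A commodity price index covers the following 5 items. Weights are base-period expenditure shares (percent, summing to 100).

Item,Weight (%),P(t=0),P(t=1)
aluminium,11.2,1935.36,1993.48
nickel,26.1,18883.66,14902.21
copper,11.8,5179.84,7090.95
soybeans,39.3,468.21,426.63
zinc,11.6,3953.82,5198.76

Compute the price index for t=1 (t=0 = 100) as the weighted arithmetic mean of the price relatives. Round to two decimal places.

aluminium: 11.2 × (1993.48/1935.36) = 11.2 × 1.030031 = 11.5363
nickel: 26.1 × (14902.21/18883.66) = 26.1 × 0.789159 = 20.5970
copper: 11.8 × (7090.95/5179.84) = 11.8 × 1.368952 = 16.1536
soybeans: 39.3 × (426.63/468.21) = 39.3 × 0.911194 = 35.8099
zinc: 11.6 × (5198.76/3953.82) = 11.6 × 1.314870 = 15.2525
Index = Σ wᵢ·(p₁ᵢ/p₀ᵢ) = 11.5363 + 20.5970 + 16.1536 + 35.8099 + 15.2525 = 99.3494

99.35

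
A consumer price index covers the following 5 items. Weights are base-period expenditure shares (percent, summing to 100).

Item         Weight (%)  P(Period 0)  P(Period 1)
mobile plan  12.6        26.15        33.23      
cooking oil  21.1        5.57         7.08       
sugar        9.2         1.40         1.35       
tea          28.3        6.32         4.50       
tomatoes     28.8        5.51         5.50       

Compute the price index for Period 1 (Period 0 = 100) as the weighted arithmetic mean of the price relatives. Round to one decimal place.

mobile plan: 12.6 × (33.23/26.15) = 12.6 × 1.270746 = 16.0114
cooking oil: 21.1 × (7.08/5.57) = 21.1 × 1.271095 = 26.8201
sugar: 9.2 × (1.35/1.40) = 9.2 × 0.964286 = 8.8714
tea: 28.3 × (4.50/6.32) = 28.3 × 0.712025 = 20.1503
tomatoes: 28.8 × (5.50/5.51) = 28.8 × 0.998185 = 28.7477
Index = Σ wᵢ·(p₁ᵢ/p₀ᵢ) = 16.0114 + 26.8201 + 8.8714 + 20.1503 + 28.7477 = 100.6010

100.6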